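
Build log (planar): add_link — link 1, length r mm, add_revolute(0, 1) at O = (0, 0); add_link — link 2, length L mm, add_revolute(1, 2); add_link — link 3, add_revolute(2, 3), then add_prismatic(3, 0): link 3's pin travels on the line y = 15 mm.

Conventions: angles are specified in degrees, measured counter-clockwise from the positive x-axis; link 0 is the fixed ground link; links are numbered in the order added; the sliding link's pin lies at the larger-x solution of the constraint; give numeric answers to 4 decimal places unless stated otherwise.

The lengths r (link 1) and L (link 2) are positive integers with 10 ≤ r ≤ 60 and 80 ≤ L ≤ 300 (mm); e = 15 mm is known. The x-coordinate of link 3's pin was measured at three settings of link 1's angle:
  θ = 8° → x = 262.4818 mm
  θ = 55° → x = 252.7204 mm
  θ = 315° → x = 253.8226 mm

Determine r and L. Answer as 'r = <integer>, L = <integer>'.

constraint per measurement: (x − r cos θ)² + (r sin θ − e)² = L²
subtracting the θ₁ and θ₂ equations cancels the r² and L² terms:
r = (x₁² − x₂²) / (2[(x₁cos θ₁ + e sin θ₁) − (x₂cos θ₂ + e sin θ₂)]) = 23.9999 → r = 24
L² = (x₁ − r cos θ₁)² + (r sin θ₁ − e)² = 57120.9781 → L = 239.0000 → L = 239
check at θ₃=315°: x = 253.8226 (printed 253.8226) ✓

r = 24, L = 239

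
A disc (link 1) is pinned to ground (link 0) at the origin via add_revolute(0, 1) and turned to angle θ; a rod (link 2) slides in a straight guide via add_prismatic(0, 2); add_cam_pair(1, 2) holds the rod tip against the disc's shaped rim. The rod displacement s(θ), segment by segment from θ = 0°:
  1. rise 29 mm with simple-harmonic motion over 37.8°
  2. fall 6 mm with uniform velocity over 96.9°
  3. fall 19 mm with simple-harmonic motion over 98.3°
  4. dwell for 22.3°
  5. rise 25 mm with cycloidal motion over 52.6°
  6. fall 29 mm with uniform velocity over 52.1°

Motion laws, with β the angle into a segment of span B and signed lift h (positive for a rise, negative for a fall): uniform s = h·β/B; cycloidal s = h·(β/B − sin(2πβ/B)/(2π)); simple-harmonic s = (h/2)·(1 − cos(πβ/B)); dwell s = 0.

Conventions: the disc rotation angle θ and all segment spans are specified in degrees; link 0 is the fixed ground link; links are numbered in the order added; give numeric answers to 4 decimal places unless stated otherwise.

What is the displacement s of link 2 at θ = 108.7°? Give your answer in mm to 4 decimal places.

segment 1 (0° to 37.8°, simple-harmonic, h = 29) is passed completely: s = 0.0000 + (29) = 29.0000
θ = 108.7° falls in segment 2 (37.8° to 134.7°, uniform, h = -6): β = 108.7 − 37.8 = 70.9°, B = 96.9°; Δs = -6·70.9/96.9 = -4.3901; s = 29.0000 − 4.3901 = 24.6099

24.6099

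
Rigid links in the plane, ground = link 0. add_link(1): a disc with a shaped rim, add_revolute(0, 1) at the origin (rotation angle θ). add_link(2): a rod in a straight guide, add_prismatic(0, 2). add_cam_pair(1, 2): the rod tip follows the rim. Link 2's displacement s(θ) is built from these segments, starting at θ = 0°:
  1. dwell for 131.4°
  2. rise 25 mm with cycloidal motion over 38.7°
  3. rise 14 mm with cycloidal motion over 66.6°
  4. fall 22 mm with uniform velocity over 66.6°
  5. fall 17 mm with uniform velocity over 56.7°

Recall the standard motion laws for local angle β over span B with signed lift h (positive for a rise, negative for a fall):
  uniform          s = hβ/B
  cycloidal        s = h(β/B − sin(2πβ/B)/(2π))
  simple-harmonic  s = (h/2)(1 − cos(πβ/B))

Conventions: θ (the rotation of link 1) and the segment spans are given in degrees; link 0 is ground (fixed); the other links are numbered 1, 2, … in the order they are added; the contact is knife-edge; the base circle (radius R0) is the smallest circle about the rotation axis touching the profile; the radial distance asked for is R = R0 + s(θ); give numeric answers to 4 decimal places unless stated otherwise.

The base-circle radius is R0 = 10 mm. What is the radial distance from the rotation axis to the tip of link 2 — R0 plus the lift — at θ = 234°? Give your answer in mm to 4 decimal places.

segment 1 (0° to 131.4°, dwell): s unchanged at 0.0000
segment 2 (131.4° to 170.1°, cycloidal, h = 25) is passed completely: s = 0.0000 + (25) = 25.0000
θ = 234° falls in segment 3 (170.1° to 236.7°, cycloidal, h = 14): β = 234 − 170.1 = 63.9°, B = 66.6°; Δs = 14·(0.9595 − sin(2π·0.9595)/(2π)) = 13.9939; s = 25.0000 + 13.9939 = 38.9939
R = R0 + s = 10 + 38.9939 = 48.9939

48.9939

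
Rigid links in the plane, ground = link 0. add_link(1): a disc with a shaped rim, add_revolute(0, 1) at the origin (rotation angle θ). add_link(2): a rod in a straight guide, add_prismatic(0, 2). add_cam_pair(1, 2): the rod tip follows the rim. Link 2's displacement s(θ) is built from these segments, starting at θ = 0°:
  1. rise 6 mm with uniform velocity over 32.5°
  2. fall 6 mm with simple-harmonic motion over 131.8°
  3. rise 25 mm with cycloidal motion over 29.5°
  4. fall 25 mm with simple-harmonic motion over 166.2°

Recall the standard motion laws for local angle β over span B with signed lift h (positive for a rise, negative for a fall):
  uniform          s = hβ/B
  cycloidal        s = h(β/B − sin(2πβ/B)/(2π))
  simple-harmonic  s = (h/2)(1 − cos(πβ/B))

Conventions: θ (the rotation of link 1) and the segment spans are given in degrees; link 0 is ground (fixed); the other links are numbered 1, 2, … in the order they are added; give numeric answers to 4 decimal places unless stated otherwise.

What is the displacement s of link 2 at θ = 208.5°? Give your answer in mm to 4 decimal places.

segment 1 (0° to 32.5°, uniform, h = 6) is passed completely: s = 0.0000 + (6) = 6.0000
segment 2 (32.5° to 164.3°, simple-harmonic, h = -6) is passed completely: s = 6.0000 + (-6) = 0.0000
segment 3 (164.3° to 193.8°, cycloidal, h = 25) is passed completely: s = 0.0000 + (25) = 25.0000
θ = 208.5° falls in segment 4 (193.8° to 360°, simple-harmonic, h = -25): β = 208.5 − 193.8 = 14.7°, B = 166.2°; Δs = -25/2·(1 − cos(π·0.0884)) = -0.4795; s = 25.0000 − 0.4795 = 24.5205

24.5205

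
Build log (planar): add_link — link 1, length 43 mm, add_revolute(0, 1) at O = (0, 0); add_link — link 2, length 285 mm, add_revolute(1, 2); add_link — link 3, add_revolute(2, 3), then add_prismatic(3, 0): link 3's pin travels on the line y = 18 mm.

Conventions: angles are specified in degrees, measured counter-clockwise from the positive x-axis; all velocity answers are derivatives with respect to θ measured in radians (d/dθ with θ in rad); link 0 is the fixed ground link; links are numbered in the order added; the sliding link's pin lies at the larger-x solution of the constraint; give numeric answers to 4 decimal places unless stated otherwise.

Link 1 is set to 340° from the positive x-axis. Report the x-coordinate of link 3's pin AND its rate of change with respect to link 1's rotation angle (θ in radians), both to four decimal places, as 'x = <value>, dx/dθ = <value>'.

geometry: r = 43 mm, L = 285 mm, e = 18 mm
crank pin P = (r cos θ, r sin θ) = (40.406783, -14.706866)
h = r sin θ − e = -14.706866 − 18 = -32.706866
x = r cos θ + √(L² − h²) = 40.406783 + 283.117045 = 323.523827
dx/dθ = −r sin θ − h·r cos θ/√(L² − h²) (θ in radians; h = -32.706866) = 19.374827

x = 323.5238, dx/dθ = 19.3748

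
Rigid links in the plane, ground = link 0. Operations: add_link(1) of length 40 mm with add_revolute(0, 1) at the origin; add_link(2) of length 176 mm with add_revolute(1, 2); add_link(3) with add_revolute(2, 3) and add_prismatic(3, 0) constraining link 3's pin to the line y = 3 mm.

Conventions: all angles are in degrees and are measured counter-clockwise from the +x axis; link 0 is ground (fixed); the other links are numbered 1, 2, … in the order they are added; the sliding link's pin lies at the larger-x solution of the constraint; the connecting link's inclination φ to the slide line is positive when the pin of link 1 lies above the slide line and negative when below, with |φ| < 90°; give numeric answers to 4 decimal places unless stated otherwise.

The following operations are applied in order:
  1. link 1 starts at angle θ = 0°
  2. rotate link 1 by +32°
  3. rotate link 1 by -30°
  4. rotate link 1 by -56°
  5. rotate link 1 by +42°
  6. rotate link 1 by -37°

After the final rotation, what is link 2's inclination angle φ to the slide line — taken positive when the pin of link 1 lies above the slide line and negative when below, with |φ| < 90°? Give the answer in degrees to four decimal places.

geometry: r = 40 mm, L = 176 mm, e = 3 mm; θ starts at 0°
rotate link 1 by +32°: θ ← 0° +32° = 32°
rotate link 1 by -30°: θ ← 32° -30° = 2°
rotate link 1 by -56°: θ ← 2° -56° = -54°
rotate link 1 by +42°: θ ← -54° +42° = -12°
rotate link 1 by -37°: θ ← -12° -37° = -49°
h = r sin θ − e = -30.188383 − 3 = -33.188383
sin φ = h / L = -33.188383 / 176 = -0.18857036
φ = arcsin(-0.18857036) = -10.869364°

-10.8694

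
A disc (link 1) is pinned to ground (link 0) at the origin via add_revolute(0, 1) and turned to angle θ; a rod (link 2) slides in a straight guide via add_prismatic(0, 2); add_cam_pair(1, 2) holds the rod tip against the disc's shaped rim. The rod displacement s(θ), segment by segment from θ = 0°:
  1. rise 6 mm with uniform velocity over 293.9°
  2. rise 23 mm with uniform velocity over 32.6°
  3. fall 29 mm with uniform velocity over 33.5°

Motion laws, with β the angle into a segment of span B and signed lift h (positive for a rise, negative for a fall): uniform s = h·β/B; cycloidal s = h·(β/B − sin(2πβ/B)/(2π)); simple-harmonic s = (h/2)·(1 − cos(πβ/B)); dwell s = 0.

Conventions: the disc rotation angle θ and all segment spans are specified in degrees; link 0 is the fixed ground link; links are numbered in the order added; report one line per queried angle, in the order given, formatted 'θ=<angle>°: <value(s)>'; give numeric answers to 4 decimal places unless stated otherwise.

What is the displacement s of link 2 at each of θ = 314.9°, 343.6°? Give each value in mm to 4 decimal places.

segment 1 (0° to 293.9°, uniform, h = 6) is passed completely: s = 0.0000 + (6) = 6.0000
θ = 314.9° falls in segment 2 (293.9° to 326.5°, uniform, h = 23): β = 314.9 − 293.9 = 21°, B = 32.6°; Δs = 23·21/32.6 = 14.8160; s = 6.0000 + 14.8160 = 20.8160
segment 2 (293.9° to 326.5°, uniform, h = 23) is passed completely: s = 6.0000 + (23) = 29.0000
θ = 343.6° falls in segment 3 (326.5° to 360°, uniform, h = -29): β = 343.6 − 326.5 = 17.1°, B = 33.5°; Δs = -29·17.1/33.5 = -14.8030; s = 29.0000 − 14.8030 = 14.1970

θ=314.9°: 20.8160
θ=343.6°: 14.1970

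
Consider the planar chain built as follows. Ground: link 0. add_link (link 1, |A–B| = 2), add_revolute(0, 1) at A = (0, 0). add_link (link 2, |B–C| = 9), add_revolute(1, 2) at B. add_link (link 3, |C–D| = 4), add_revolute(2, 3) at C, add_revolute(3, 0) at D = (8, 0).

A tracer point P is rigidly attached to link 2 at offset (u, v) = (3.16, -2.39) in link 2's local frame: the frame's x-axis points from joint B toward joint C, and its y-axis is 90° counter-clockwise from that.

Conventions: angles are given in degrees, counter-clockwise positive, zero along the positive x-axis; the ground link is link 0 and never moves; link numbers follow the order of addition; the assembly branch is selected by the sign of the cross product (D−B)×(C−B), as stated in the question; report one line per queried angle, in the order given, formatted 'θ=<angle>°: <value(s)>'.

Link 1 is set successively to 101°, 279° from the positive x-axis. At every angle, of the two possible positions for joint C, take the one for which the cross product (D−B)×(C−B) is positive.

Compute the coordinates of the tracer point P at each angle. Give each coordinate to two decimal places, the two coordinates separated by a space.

A=(0,0), D=(8.00,0)
θ=101°: B = A + 2.00·(cos101°, sin101°) = (-0.3816, 1.9633)
θ=101°: |BD| = 8.6085
θ=101°: circle(B,9.00) ∩ circle(D,4.00): a=8.0796, h=3.9649
θ=101°:   candidates: C₊=(8.3893,3.9810) cross=34.132; C₋=(6.5808,-3.7398) cross=-34.132
θ=101°:   branch + wants cross > 0 → take C=(8.3893,3.9810) (cross=34.132)
θ=101°: ex = (C−B)/|BC| = (0.9745,0.2242); ey = (-0.2242,0.9745)
θ=101°: P = B + 3.16·ex + -2.39·ey = (3.2338,0.3426)
θ=279°: B = A + 2.00·(cos279°, sin279°) = (0.3129, -1.9754)
θ=279°: |BD| = 7.9369
θ=279°: circle(B,9.00) ∩ circle(D,4.00): a=8.0632, h=3.9980
θ=279°:   candidates: C₊=(7.1273,3.9036) cross=31.732; C₋=(9.1174,-3.8407) cross=-31.732
θ=279°:   branch + wants cross > 0 → take C=(7.1273,3.9036) (cross=31.732)
θ=279°: ex = (C−B)/|BC| = (0.7572,0.6532); ey = (-0.6532,0.7572)
θ=279°: P = B + 3.16·ex + -2.39·ey = (4.2667,-1.7208)

θ=101°: 3.23 0.34
θ=279°: 4.27 -1.72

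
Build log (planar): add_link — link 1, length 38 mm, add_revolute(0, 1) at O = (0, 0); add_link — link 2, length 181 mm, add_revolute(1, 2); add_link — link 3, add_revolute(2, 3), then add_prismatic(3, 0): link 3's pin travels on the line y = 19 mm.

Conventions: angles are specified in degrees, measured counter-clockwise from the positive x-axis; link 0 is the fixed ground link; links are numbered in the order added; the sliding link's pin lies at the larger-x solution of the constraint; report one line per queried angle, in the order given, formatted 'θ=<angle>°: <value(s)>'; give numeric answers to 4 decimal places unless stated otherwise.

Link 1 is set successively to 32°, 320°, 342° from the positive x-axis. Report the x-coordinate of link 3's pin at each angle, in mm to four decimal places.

geometry: r = 38 mm, L = 181 mm, e = 19 mm
θ=32°: crank pin P = (r cos θ, r sin θ) = (32.225828, 20.136932)
θ=32°: h = r sin θ − e = 20.136932 − 19 = 1.136932
θ=32°: x = r cos θ + √(L² − h²) = 32.225828 + 180.996429 = 213.222257
θ=320°: crank pin P = (r cos θ, r sin θ) = (29.109689, -24.425929)
θ=320°: h = r sin θ − e = -24.425929 − 19 = -43.425929
θ=320°: x = r cos θ + √(L² − h²) = 29.109689 + 175.713371 = 204.823060
θ=342°: crank pin P = (r cos θ, r sin θ) = (36.140148, -11.742646)
θ=342°: h = r sin θ − e = -11.742646 − 19 = -30.742646
θ=342°: x = r cos θ + √(L² − h²) = 36.140148 + 178.370092 = 214.510240

θ=32°: 213.2223
θ=320°: 204.8231
θ=342°: 214.5102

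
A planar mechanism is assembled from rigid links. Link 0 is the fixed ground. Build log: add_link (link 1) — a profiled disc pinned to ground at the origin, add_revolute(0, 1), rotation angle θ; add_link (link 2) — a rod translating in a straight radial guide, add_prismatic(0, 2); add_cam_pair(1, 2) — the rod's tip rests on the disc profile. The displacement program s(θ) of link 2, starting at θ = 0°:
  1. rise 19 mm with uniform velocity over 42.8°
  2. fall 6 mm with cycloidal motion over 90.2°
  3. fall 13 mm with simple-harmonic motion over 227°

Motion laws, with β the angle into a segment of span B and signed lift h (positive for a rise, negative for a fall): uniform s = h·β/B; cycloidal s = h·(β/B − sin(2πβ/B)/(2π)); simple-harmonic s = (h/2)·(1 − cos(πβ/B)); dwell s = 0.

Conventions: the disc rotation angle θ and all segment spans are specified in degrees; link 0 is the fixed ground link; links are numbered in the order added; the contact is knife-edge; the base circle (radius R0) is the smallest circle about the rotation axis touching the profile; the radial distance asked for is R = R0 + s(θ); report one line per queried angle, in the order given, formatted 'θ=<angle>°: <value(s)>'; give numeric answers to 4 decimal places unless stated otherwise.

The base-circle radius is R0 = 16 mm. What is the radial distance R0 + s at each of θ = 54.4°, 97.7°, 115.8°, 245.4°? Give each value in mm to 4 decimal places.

seg 1 [0°–42.8°] uniform, h=19: full span → s += 19 → s = 19.0000
seg 2 [42.8°–133°] cycloidal, h=-6: θ=54.4° here. β=11.6, B=90.2. -6·(0.1286 − sin(2π·0.1286)/(2π)) = -0.0813 → s = 18.9187
seg 2 [42.8°–133°] cycloidal, h=-6: θ=97.7° here. β=54.9, B=90.2. -6·(0.6086 − sin(2π·0.6086)/(2π)) = -4.2543 → s = 14.7457
seg 2 [42.8°–133°] cycloidal, h=-6: θ=115.8° here. β=73, B=90.2. -6·(0.8093 − sin(2π·0.8093)/(2π)) = -5.7453 → s = 13.2547
seg 2 [42.8°–133°] cycloidal, h=-6: full span → s += -6 → s = 13.0000
seg 3 [133°–360°] simple-harmonic, h=-13: θ=245.4° here. β=112.4, B=227. -13/2·(1 − cos(π·0.4952)) = -6.4011 → s = 6.5989
θ=54.4°: R = R0 + s = 16 + 18.9187 = 34.9187
θ=97.7°: R = R0 + s = 16 + 14.7457 = 30.7457
θ=115.8°: R = R0 + s = 16 + 13.2547 = 29.2547
θ=245.4°: R = R0 + s = 16 + 6.5989 = 22.5989

θ=54.4°: 34.9187
θ=97.7°: 30.7457
θ=115.8°: 29.2547
θ=245.4°: 22.5989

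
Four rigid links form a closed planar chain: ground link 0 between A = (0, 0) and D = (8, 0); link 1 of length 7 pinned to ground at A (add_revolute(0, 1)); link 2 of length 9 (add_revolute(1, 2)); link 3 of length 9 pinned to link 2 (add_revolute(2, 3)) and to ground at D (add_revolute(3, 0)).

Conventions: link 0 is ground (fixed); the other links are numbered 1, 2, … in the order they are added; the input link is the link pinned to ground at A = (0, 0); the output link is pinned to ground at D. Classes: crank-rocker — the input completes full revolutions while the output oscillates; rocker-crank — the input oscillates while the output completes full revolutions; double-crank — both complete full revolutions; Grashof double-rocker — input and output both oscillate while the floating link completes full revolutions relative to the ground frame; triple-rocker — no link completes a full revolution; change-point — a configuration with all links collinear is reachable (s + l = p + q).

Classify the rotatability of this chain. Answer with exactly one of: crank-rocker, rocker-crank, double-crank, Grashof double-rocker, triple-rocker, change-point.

lengths: ground=8, input=7, coupler=9, output=9
sorted: s=7 (shortest), l=9 (longest), p+q=17
s + l = 16 vs p + q = 17
s + l < p + q (Grashof) with shortest = input link → crank-rocker

crank-rocker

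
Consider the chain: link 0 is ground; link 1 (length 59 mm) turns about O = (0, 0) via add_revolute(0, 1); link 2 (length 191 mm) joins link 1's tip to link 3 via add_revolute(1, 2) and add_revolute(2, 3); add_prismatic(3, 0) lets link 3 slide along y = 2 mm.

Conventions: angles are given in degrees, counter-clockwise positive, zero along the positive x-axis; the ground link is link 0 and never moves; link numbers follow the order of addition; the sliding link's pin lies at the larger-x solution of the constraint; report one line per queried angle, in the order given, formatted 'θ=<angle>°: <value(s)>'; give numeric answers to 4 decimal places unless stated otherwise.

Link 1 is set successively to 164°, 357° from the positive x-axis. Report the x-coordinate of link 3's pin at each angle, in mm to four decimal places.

geometry: r = 59 mm, L = 191 mm, e = 2 mm
θ=164°: crank pin P = (r cos θ, r sin θ) = (-56.714440, 16.262604)
θ=164°: h = r sin θ − e = 16.262604 − 2 = 14.262604
θ=164°: x = r cos θ + √(L² − h²) = -56.714440 + 190.466738 = 133.752298
θ=357°: crank pin P = (r cos θ, r sin θ) = (58.919143, -3.087821)
θ=357°: h = r sin θ − e = -3.087821 − 2 = -5.087821
θ=357°: x = r cos θ + √(L² − h²) = 58.919143 + 190.932224 = 249.851366

θ=164°: 133.7523
θ=357°: 249.8514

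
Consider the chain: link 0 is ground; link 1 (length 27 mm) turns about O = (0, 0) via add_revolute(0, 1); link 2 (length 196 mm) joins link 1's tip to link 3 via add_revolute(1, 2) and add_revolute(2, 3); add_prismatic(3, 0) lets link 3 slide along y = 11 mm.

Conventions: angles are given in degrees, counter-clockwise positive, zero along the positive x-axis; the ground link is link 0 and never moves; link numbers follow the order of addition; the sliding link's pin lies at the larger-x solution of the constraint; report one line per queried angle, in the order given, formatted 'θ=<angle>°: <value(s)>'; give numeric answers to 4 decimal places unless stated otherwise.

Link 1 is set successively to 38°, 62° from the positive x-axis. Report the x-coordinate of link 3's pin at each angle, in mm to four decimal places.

geometry: r = 27 mm, L = 196 mm, e = 11 mm
θ=38°: crank pin P = (r cos θ, r sin θ) = (21.276290, 16.622860)
θ=38°: h = r sin θ − e = 16.622860 − 11 = 5.622860
θ=38°: x = r cos θ + √(L² − h²) = 21.276290 + 195.919329 = 217.195619
θ=62°: crank pin P = (r cos θ, r sin θ) = (12.675732, 23.839585)
θ=62°: h = r sin θ − e = 23.839585 − 11 = 12.839585
θ=62°: x = r cos θ + √(L² − h²) = 12.675732 + 195.579000 = 208.254732

θ=38°: 217.1956
θ=62°: 208.2547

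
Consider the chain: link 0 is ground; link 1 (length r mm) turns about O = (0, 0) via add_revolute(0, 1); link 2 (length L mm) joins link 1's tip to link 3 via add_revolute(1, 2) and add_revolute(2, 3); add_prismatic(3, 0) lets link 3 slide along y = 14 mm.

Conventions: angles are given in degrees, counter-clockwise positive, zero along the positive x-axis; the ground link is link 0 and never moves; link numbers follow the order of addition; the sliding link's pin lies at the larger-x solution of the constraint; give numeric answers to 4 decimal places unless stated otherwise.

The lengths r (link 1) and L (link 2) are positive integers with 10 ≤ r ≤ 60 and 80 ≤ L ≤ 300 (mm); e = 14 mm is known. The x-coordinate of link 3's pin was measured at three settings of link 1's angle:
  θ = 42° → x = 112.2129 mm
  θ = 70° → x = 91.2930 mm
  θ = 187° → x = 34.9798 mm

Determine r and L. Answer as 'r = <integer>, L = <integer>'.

constraint per measurement: (x − r cos θ)² + (r sin θ − e)² = L²
subtracting the θ₁ and θ₂ equations cancels the r² and L² terms:
r = (x₁² − x₂²) / (2[(x₁cos θ₁ + e sin θ₁) − (x₂cos θ₂ + e sin θ₂)]) = 44.0001 → r = 44
L² = (x₁ − r cos θ₁)² + (r sin θ₁ − e)² = 6561.0077 → L = 81.0000 → L = 81
check at θ₃=187°: x = 34.9798 (printed 34.9798) ✓

r = 44, L = 81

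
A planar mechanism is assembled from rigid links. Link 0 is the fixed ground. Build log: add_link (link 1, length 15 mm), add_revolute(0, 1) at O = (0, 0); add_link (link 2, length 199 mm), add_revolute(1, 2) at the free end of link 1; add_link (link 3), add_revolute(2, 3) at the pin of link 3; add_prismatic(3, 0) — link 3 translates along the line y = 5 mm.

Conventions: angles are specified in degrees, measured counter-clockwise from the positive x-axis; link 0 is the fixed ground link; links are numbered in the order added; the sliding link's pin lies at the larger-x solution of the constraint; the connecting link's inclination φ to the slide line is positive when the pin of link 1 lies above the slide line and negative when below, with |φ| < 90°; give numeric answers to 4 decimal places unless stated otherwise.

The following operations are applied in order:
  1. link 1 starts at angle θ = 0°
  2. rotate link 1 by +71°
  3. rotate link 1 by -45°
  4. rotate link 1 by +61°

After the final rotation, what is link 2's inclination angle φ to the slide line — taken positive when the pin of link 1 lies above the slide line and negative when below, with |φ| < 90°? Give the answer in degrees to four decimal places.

geometry: r = 15 mm, L = 199 mm, e = 5 mm; θ starts at 0°
rotate link 1 by +71°: θ ← 0° +71° = 71°
rotate link 1 by -45°: θ ← 71° -45° = 26°
rotate link 1 by +61°: θ ← 26° +61° = 87°
h = r sin θ − e = 14.979443 − 5 = 9.979443
sin φ = h / L = 9.979443 / 199 = 0.05014795
φ = arcsin(0.05014795) = 2.874472°

2.8745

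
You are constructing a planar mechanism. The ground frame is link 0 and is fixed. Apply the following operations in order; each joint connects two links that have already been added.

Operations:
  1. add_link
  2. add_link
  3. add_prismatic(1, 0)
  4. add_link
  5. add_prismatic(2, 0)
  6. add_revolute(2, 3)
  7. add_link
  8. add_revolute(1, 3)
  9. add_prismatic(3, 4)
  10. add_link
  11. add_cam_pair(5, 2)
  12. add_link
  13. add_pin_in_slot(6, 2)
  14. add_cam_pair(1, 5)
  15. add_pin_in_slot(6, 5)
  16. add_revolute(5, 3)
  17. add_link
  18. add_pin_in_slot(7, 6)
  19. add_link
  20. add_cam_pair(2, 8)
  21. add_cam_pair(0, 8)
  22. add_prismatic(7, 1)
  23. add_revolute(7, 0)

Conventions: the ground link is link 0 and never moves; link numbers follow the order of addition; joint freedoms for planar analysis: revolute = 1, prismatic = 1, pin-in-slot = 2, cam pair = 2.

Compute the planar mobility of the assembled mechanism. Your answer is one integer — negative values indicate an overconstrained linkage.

L=1 J1=0 J2=0
add link → L=2 J1=0 J2=0
add link → L=3 J1=0 J2=0
P@1,0 dof=1 J1 → L=3 J1=1 J2=0
add link → L=4 J1=1 J2=0
P@2,0 dof=1 J1 → L=4 J1=2 J2=0
R@2,3 dof=1 J1 → L=4 J1=3 J2=0
add link → L=5 J1=3 J2=0
R@1,3 dof=1 J1 → L=5 J1=4 J2=0
P@3,4 dof=1 J1 → L=5 J1=5 J2=0
add link → L=6 J1=5 J2=0
C@5,2 dof=2 J2 → L=6 J1=5 J2=1
add link → L=7 J1=5 J2=1
PS@6,2 dof=2 J2 → L=7 J1=5 J2=2
C@1,5 dof=2 J2 → L=7 J1=5 J2=3
PS@6,5 dof=2 J2 → L=7 J1=5 J2=4
R@5,3 dof=1 J1 → L=7 J1=6 J2=4
add link → L=8 J1=6 J2=4
PS@7,6 dof=2 J2 → L=8 J1=6 J2=5
add link → L=9 J1=6 J2=5
C@2,8 dof=2 J2 → L=9 J1=6 J2=6
C@0,8 dof=2 J2 → L=9 J1=6 J2=7
P@7,1 dof=1 J1 → L=9 J1=7 J2=7
R@7,0 dof=1 J1 → L=9 J1=8 J2=7
M=3(L−1)−2J1−J2=3·8−2·8−7=1

M = 1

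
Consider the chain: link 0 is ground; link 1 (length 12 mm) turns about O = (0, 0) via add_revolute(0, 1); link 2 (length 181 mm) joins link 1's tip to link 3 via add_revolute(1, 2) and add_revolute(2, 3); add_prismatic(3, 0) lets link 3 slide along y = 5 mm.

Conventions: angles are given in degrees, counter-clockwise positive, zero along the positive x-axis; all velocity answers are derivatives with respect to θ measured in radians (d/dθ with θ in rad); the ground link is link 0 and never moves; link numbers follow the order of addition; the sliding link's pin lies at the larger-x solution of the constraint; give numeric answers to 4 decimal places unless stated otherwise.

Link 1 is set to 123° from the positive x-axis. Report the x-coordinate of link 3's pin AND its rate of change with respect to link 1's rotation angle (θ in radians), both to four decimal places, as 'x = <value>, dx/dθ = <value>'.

geometry: r = 12 mm, L = 181 mm, e = 5 mm
crank pin P = (r cos θ, r sin θ) = (-6.535668, 10.064047)
h = r sin θ − e = 10.064047 − 5 = 5.064047
x = r cos θ + √(L² − h²) = -6.535668 + 180.929145 = 174.393476
dx/dθ = −r sin θ − h·r cos θ/√(L² − h²) (θ in radians; h = 5.064047) = -9.881119

x = 174.3935, dx/dθ = -9.8811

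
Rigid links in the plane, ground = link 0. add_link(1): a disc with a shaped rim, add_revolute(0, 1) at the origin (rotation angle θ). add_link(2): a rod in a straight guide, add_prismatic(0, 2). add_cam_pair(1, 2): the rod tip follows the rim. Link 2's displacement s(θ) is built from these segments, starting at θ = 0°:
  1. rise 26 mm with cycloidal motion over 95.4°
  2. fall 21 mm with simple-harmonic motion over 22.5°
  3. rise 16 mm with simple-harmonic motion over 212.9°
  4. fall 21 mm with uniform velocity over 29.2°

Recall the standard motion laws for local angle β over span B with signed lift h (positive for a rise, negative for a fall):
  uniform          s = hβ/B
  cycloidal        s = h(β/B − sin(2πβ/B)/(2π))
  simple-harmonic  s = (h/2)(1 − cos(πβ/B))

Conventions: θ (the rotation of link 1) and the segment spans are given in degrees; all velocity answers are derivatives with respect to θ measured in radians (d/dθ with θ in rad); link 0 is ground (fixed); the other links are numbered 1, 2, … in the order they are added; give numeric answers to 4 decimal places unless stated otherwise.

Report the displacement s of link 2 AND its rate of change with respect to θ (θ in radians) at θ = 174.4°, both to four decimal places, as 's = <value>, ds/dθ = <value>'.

segment 1 (0° to 95.4°, cycloidal, h = 26) is passed completely: s = 0.0000 + (26) = 26.0000
segment 2 (95.4° to 117.9°, simple-harmonic, h = -21) is passed completely: s = 26.0000 + (-21) = 5.0000
θ = 174.4° falls in segment 3 (117.9° to 330.8°, simple-harmonic, h = 16): β = 174.4 − 117.9 = 56.5°, B = 212.9°; Δs = 16/2·(1 − cos(π·0.2654)) = 2.6230; s = 5.0000 + 2.6230 = 7.6230
velocity in seg [117.9°–330.8°] (simple-harmonic), θ in radians: β = 56.5° = 0.9861 rad, B = 212.9° = 3.7158 rad; ds/dθ = (πh/(2B)) sin(πβ/B) = (π·16/(2·3.7158)) sin(π·0.2654) = 5.008142 mm/rad

s = 7.6230, ds/dθ = 5.0081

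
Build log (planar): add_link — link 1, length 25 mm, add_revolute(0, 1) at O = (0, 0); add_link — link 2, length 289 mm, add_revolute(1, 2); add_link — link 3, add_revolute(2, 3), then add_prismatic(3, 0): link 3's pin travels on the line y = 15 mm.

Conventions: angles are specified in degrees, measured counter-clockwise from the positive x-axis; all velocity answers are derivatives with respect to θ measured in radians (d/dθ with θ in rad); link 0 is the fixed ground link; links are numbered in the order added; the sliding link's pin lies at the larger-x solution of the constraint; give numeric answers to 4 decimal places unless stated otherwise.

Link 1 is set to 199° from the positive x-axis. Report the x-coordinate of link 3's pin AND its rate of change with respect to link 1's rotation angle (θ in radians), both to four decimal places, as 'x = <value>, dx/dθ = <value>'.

geometry: r = 25 mm, L = 289 mm, e = 15 mm
crank pin P = (r cos θ, r sin θ) = (-23.637964, -8.139204)
h = r sin θ − e = -8.139204 − 15 = -23.139204
x = r cos θ + √(L² − h²) = -23.637964 + 288.072174 = 264.434209
dx/dθ = −r sin θ − h·r cos θ/√(L² − h²) (θ in radians; h = -23.139204) = 6.240500

x = 264.4342, dx/dθ = 6.2405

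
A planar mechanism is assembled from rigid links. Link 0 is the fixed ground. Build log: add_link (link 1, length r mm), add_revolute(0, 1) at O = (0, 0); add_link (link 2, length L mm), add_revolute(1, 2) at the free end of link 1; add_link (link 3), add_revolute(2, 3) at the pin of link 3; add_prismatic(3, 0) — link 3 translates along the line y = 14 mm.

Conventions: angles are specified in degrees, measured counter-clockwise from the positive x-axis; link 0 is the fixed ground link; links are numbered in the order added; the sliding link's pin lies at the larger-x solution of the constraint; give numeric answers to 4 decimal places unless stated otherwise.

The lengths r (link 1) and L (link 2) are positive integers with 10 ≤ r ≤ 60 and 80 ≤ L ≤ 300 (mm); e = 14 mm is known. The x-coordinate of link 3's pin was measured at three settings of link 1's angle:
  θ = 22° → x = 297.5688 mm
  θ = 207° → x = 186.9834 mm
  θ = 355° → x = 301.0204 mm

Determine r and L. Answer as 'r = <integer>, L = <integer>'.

constraint per measurement: (x − r cos θ)² + (r sin θ − e)² = L²
subtracting the θ₁ and θ₂ equations cancels the r² and L² terms:
r = (x₁² − x₂²) / (2[(x₁cos θ₁ + e sin θ₁) − (x₂cos θ₂ + e sin θ₂)]) = 59.0000 → r = 59
L² = (x₁ − r cos θ₁)² + (r sin θ₁ − e)² = 59049.0242 → L = 243.0000 → L = 243
check at θ₃=355°: x = 301.0204 (printed 301.0204) ✓

r = 59, L = 243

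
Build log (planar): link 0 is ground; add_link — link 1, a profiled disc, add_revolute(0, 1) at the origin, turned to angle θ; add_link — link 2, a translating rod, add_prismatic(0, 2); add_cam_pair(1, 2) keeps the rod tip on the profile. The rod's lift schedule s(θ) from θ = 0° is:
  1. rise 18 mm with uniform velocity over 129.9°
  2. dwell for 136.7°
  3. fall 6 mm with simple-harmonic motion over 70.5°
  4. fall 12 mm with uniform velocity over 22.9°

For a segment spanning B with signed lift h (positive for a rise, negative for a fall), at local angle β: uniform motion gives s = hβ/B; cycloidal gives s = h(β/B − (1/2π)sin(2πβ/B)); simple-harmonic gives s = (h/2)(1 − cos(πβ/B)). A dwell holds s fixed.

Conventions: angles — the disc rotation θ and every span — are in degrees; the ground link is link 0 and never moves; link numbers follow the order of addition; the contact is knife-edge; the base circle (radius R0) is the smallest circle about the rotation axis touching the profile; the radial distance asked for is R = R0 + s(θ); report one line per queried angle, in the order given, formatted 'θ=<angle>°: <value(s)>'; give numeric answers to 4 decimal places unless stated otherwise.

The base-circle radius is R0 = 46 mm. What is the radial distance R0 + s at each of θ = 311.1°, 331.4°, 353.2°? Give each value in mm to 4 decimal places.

seg 1 [0°–129.9°] uniform, h=18: full span → s += 18 → s = 18.0000
seg 2 [129.9°–266.6°] dwell: s stays 18.0000
seg 3 [266.6°–337.1°] simple-harmonic, h=-6: θ=311.1° here. β=44.5, B=70.5. -6/2·(1 − cos(π·0.6312)) = -4.2019 → s = 13.7981
seg 3 [266.6°–337.1°] simple-harmonic, h=-6: θ=331.4° here. β=64.8, B=70.5. -6/2·(1 − cos(π·0.9191)) = -5.9037 → s = 12.0963
seg 3 [266.6°–337.1°] simple-harmonic, h=-6: full span → s += -6 → s = 12.0000
seg 4 [337.1°–360°] uniform, h=-12: θ=353.2° here. β=16.1, B=22.9. -12·16.1/22.9 = -8.4367 → s = 3.5633
θ=311.1°: R = R0 + s = 46 + 13.7981 = 59.7981
θ=331.4°: R = R0 + s = 46 + 12.0963 = 58.0963
θ=353.2°: R = R0 + s = 46 + 3.5633 = 49.5633

θ=311.1°: 59.7981
θ=331.4°: 58.0963
θ=353.2°: 49.5633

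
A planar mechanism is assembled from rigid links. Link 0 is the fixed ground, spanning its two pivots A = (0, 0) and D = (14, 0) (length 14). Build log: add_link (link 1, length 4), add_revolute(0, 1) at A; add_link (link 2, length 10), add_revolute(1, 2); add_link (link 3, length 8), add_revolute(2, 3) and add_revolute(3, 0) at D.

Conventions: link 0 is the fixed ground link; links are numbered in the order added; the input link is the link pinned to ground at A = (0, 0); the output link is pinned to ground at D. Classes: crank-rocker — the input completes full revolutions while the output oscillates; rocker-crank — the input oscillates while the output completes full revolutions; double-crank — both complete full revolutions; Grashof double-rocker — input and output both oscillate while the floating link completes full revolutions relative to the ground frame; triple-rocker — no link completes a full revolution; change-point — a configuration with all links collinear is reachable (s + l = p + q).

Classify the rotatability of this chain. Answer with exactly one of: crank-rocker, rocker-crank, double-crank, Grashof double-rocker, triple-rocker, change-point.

lengths: ground=14, input=4, coupler=10, output=8
sorted: s=4 (shortest), l=14 (longest), p+q=18
s + l = 18 vs p + q = 18
s + l = p + q → change-point (collinear configuration reachable)

change-point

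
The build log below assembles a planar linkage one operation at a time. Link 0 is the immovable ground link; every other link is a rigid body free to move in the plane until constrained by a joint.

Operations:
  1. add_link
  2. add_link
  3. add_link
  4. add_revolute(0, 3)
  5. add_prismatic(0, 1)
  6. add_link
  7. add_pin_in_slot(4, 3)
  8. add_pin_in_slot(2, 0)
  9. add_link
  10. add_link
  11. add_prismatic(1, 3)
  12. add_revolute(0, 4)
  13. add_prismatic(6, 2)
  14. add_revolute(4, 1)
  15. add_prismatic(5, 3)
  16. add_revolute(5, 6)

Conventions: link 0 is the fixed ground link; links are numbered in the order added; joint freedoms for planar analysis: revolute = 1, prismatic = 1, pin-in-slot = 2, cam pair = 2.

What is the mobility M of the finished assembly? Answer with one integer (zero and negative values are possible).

link 0 = ground. State L|J1|J2 = 1|0|0
+link1  2|0|0
+link2  3|0|0
+link3  4|0|0
R(0,3) f=1→J1  4|1|0
P(0,1) f=1→J1  4|2|0
+link4  5|2|0
PS(4,3) f=2→J2  5|2|1
PS(2,0) f=2→J2  5|2|2
+link5  6|2|2
+link6  7|2|2
P(1,3) f=1→J1  7|3|2
R(0,4) f=1→J1  7|4|2
P(6,2) f=1→J1  7|5|2
R(4,1) f=1→J1  7|6|2
P(5,3) f=1→J1  7|7|2
R(5,6) f=1→J1  7|8|2
M = 3(7−1)−2·8−2 = 18−16−2 = 0

M = 0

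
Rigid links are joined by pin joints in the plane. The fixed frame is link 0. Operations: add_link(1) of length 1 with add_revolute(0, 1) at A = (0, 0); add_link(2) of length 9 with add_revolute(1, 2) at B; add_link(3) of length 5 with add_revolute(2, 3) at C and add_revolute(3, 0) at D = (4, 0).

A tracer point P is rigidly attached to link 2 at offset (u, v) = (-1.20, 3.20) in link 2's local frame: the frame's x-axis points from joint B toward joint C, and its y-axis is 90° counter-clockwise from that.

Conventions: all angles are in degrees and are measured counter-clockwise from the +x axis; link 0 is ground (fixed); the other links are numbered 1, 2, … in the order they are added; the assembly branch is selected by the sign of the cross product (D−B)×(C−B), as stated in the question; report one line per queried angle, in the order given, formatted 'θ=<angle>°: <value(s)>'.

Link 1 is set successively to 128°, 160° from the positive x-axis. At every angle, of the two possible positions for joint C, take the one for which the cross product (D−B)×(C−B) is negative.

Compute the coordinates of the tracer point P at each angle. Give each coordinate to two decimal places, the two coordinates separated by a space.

A=(0,0), D=(4.00,0)
θ=128°: B = A + 1.00·(cos128°, sin128°) = (-0.6157, 0.7880)
θ=128°: |BD| = 4.6824
θ=128°: circle(B,9.00) ∩ circle(D,5.00): a=8.3210, h=3.4294
θ=128°:   candidates: C₊=(8.1638,2.7682) cross=16.058; C₋=(7.0095,-3.9928) cross=-16.058
θ=128°:   branch - wants cross < 0 → take C=(7.0095,-3.9928) (cross=-16.058)
θ=128°: ex = (C−B)/|BC| = (0.8472,-0.5312); ey = (0.5312,0.8472)
θ=128°: P = B + -1.20·ex + 3.20·ey = (0.0675,4.1366)
θ=160°: B = A + 1.00·(cos160°, sin160°) = (-0.9397, 0.3420)
θ=160°: |BD| = 4.9515
θ=160°: circle(B,9.00) ∩ circle(D,5.00): a=8.1306, h=3.8592
θ=160°:   candidates: C₊=(7.4380,3.6304) cross=19.109; C₋=(6.9049,-4.0696) cross=-19.109
θ=160°:   branch - wants cross < 0 → take C=(6.9049,-4.0696) (cross=-19.109)
θ=160°: ex = (C−B)/|BC| = (0.8716,-0.4902); ey = (0.4902,0.8716)
θ=160°: P = B + -1.20·ex + 3.20·ey = (-0.4171,3.7194)

θ=128°: 0.07 4.14
θ=160°: -0.42 3.72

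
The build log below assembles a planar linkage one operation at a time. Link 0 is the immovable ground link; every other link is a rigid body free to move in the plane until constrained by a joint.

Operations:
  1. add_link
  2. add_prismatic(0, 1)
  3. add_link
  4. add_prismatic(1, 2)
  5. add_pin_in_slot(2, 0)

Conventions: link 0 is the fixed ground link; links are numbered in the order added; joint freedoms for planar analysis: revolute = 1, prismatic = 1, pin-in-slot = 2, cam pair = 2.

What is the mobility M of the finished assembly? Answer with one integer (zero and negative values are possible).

ground; <1,0,0>
#1 <2,0,0>
P:0↔1 J1 <2,1,0>
#2 <3,1,0>
P:1↔2 J1 <3,2,0>
PS:2↔0 J2 <3,2,1>
3×2 − 2×2 − 1×1 = 1

M = 1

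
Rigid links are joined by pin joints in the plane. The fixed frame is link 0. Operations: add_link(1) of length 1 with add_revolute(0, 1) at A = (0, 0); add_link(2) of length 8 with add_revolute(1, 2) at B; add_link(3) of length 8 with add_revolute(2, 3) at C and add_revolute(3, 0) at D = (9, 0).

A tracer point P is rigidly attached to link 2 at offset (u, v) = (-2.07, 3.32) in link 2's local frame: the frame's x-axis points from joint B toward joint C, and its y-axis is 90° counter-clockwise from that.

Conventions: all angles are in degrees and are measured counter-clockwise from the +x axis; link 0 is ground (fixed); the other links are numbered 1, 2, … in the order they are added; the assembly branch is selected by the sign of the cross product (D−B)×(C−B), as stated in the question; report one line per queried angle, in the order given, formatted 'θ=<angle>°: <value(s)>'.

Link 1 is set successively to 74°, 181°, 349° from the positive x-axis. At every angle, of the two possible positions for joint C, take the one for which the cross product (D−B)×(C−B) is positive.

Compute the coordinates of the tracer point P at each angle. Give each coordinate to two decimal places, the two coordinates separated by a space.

A=(0,0), D=(9.00,0)
θ=74°: B = A + 1.00·(cos74°, sin74°) = (0.2756, 0.9613)
θ=74°: |BD| = 8.7772
θ=74°: circle(B,8.00) ∩ circle(D,8.00): a=4.3886, h=6.6888
θ=74°:   candidates: C₊=(5.3704,7.1292) cross=58.709; C₋=(3.9053,-6.1680) cross=-58.709
θ=74°:   branch + wants cross > 0 → take C=(5.3704,7.1292) (cross=58.709)
θ=74°: ex = (C−B)/|BC| = (0.6368,0.7710); ey = (-0.7710,0.6368)
θ=74°: P = B + -2.07·ex + 3.32·ey = (-3.6023,1.4796)
θ=181°: B = A + 1.00·(cos181°, sin181°) = (-0.9998, -0.0175)
θ=181°: |BD| = 9.9999
θ=181°: circle(B,8.00) ∩ circle(D,8.00): a=4.9999, h=6.2451
θ=181°:   candidates: C₊=(3.9892,6.2363) cross=62.450; C₋=(4.0110,-6.2538) cross=-62.450
θ=181°:   branch + wants cross > 0 → take C=(3.9892,6.2363) (cross=62.450)
θ=181°: ex = (C−B)/|BC| = (0.6236,0.7817); ey = (-0.7817,0.6236)
θ=181°: P = B + -2.07·ex + 3.32·ey = (-4.8861,0.4348)
θ=349°: B = A + 1.00·(cos349°, sin349°) = (0.9816, -0.1908)
θ=349°: |BD| = 8.0206
θ=349°: circle(B,8.00) ∩ circle(D,8.00): a=4.0103, h=6.9222
θ=349°:   candidates: C₊=(4.8261,6.8249) cross=55.521; C₋=(5.1555,-7.0157) cross=-55.521
θ=349°:   branch + wants cross > 0 → take C=(4.8261,6.8249) (cross=55.521)
θ=349°: ex = (C−B)/|BC| = (0.4806,0.8770); ey = (-0.8770,0.4806)
θ=349°: P = B + -2.07·ex + 3.32·ey = (-2.9246,-0.4106)

θ=74°: -3.60 1.48
θ=181°: -4.89 0.43
θ=349°: -2.92 -0.41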